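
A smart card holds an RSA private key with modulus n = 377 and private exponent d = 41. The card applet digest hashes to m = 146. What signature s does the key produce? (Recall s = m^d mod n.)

m^2 ≡ 146^2 = 21316 ≡ 204
m^4 ≡ 204^2 = 41616 ≡ 146
m^8 ≡ 146^2 = 21316 ≡ 204
m^16 ≡ 204^2 = 41616 ≡ 146
m^32 ≡ 146^2 = 21316 ≡ 204
41 = 32 + 8 + 1, so m^41 ≡ 204·204·146 ≡ 204 (mod 377)

204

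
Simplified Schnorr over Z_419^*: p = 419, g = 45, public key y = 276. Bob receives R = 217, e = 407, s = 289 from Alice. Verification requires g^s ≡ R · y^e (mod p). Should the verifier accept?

reject

g^s mod p:
45^2 = 2025 ≡ 349
45^4 ≡ 349^2 = 121801 ≡ 291
45^8 ≡ 291^2 = 84681 ≡ 43
45^16 ≡ 43^2 = 1849 ≡ 173
45^32 ≡ 173^2 = 29929 ≡ 180
45^64 ≡ 180^2 = 32400 ≡ 137
45^128 ≡ 137^2 = 18769 ≡ 333
45^256 ≡ 333^2 = 110889 ≡ 273
289 = 256 + 32 + 1, so 45^289 ≡ 273·180·45 ≡ 237 (mod 419)
R · y^e mod p:
276^2 = 76176 ≡ 337
276^4 ≡ 337^2 = 113569 ≡ 20
276^8 ≡ 20^2 = 400
276^16 ≡ 400^2 = 160000 ≡ 361
276^32 ≡ 361^2 = 130321 ≡ 12
276^64 ≡ 12^2 = 144
276^128 ≡ 144^2 = 20736 ≡ 205
276^256 ≡ 205^2 = 42025 ≡ 125
407 = 256 + 128 + 16 + 4 + 2 + 1, so 276^407 ≡ 125·205·361·20·337·276 ≡ 136 (mod 419)
217·136 = 29512 ≡ 182 (mod 419)
237 ≠ 182; the check fails.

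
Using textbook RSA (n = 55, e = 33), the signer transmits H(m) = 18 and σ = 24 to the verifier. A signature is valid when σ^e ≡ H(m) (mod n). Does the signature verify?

Squares mod 55: σ^1≡24, σ^2≡26, σ^4≡16, σ^8≡36, σ^16≡31, σ^32≡26
33 = 32 + 1, so σ^33 ≡ 26·24 ≡ 19 (mod 55)
σ^33 mod 55 = 19, but H(m) = 18.

does not verify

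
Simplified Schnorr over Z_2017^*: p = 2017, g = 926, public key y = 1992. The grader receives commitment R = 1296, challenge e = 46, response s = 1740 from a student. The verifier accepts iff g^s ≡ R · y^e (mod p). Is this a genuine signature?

g^s mod p:
926^2 = 857476 ≡ 251
926^4 ≡ 251^2 = 63001 ≡ 474
926^8 ≡ 474^2 = 224676 ≡ 789
926^16 ≡ 789^2 = 622521 ≡ 1285
926^32 ≡ 1285^2 = 1651225 ≡ 1319
926^64 ≡ 1319^2 = 1739761 ≡ 1107
926^128 ≡ 1107^2 = 1225449 ≡ 1130
926^256 ≡ 1130^2 = 1276900 ≡ 139
926^512 ≡ 139^2 = 19321 ≡ 1168
926^1024 ≡ 1168^2 = 1364224 ≡ 732
1740 = 1024 + 512 + 128 + 64 + 8 + 4, so 926^1740 ≡ 732·1168·1130·1107·789·474 ≡ 1024 (mod 2017)
R · y^e mod p:
1992^2 = 3968064 ≡ 625
1992^4 ≡ 625^2 = 390625 ≡ 1344
1992^8 ≡ 1344^2 = 1806336 ≡ 1121
1992^16 ≡ 1121^2 = 1256641 ≡ 50
1992^32 ≡ 50^2 = 2500 ≡ 483
46 = 32 + 8 + 4 + 2, so 1992^46 ≡ 483·1121·1344·625 ≡ 200 (mod 2017)
1296·200 = 259200 ≡ 1024 (mod 2017)
1024 ≡ 1024 (mod 2017); signature holds.

genuine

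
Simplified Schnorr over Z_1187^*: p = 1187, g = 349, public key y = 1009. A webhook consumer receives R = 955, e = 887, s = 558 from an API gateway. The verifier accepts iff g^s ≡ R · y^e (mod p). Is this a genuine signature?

g^s mod p:
349^2 = 121801 ≡ 727
349^4 ≡ 727^2 = 528529 ≡ 314
349^8 ≡ 314^2 = 98596 ≡ 75
349^16 ≡ 75^2 = 5625 ≡ 877
349^32 ≡ 877^2 = 769129 ≡ 1140
349^64 ≡ 1140^2 = 1299600 ≡ 1022
349^128 ≡ 1022^2 = 1044484 ≡ 1111
349^256 ≡ 1111^2 = 1234321 ≡ 1028
349^512 ≡ 1028^2 = 1056784 ≡ 354
558 = 512 + 32 + 8 + 4 + 2, so 349^558 ≡ 354·1140·75·314·727 ≡ 451 (mod 1187)
R · y^e mod p:
1009^2 = 1018081 ≡ 822
1009^4 ≡ 822^2 = 675684 ≡ 281
1009^8 ≡ 281^2 = 78961 ≡ 619
1009^16 ≡ 619^2 = 383161 ≡ 947
1009^32 ≡ 947^2 = 896809 ≡ 624
1009^64 ≡ 624^2 = 389376 ≡ 40
1009^128 ≡ 40^2 = 1600 ≡ 413
1009^256 ≡ 413^2 = 170569 ≡ 828
1009^512 ≡ 828^2 = 685584 ≡ 685
887 = 512 + 256 + 64 + 32 + 16 + 4 + 2 + 1, so 1009^887 ≡ 685·828·40·624·947·281·822·1009 ≡ 70 (mod 1187)
955·70 = 66850 ≡ 378 (mod 1187)
451 ≠ 378; the check fails.

forged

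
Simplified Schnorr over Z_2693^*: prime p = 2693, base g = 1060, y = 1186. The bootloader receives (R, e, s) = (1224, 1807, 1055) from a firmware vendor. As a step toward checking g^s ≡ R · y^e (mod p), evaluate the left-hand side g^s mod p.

1060^1055 mod 2693 = 431

431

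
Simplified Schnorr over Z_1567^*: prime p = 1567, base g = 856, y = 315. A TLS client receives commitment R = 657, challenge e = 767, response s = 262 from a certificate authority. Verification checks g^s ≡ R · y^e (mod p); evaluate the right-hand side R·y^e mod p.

1171

315^2 = 99225 ≡ 504
315^4 ≡ 504^2 = 254016 ≡ 162
315^8 ≡ 162^2 = 26244 ≡ 1172
315^16 ≡ 1172^2 = 1373584 ≡ 892
315^32 ≡ 892^2 = 795664 ≡ 1195
315^64 ≡ 1195^2 = 1428025 ≡ 488
315^128 ≡ 488^2 = 238144 ≡ 1527
315^256 ≡ 1527^2 = 2331729 ≡ 33
315^512 ≡ 33^2 = 1089
767 = 512 + 128 + 64 + 32 + 16 + 8 + 4 + 2 + 1, so 315^767 ≡ 1089·1527·488·1195·892·1172·162·504·315 ≡ 1502 (mod 1567)
R · y^e ≡ 657·1502 = 986814 ≡ 1171 (mod 1567)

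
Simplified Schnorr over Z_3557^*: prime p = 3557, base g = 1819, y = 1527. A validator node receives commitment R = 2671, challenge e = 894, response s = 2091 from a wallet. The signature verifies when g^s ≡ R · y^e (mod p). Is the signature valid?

valid

g^s mod p:
1819^2 = 3308761 ≡ 751
1819^4 ≡ 751^2 = 564001 ≡ 1995
1819^8 ≡ 1995^2 = 3980025 ≡ 3299
1819^16 ≡ 3299^2 = 10883401 ≡ 2538
1819^32 ≡ 2538^2 = 6441444 ≡ 3274
1819^64 ≡ 3274^2 = 10719076 ≡ 1835
1819^128 ≡ 1835^2 = 3367225 ≡ 2303
1819^256 ≡ 2303^2 = 5303809 ≡ 322
1819^512 ≡ 322^2 = 103684 ≡ 531
1819^1024 ≡ 531^2 = 281961 ≡ 958
1819^2048 ≡ 958^2 = 917764 ≡ 58
2091 = 2048 + 32 + 8 + 2 + 1, so 1819^2091 ≡ 58·3274·3299·751·1819 ≡ 3042 (mod 3557)
R · y^e mod p:
1527^2 = 2331729 ≡ 1894
1527^4 ≡ 1894^2 = 3587236 ≡ 1780
1527^8 ≡ 1780^2 = 3168400 ≡ 2670
1527^16 ≡ 2670^2 = 7128900 ≡ 672
1527^32 ≡ 672^2 = 451584 ≡ 3402
1527^64 ≡ 3402^2 = 11573604 ≡ 2683
1527^128 ≡ 2683^2 = 7198489 ≡ 2678
1527^256 ≡ 2678^2 = 7171684 ≡ 772
1527^512 ≡ 772^2 = 595984 ≡ 1965
894 = 512 + 256 + 64 + 32 + 16 + 8 + 4 + 2, so 1527^894 ≡ 1965·772·2683·3402·672·2670·1780·1894 ≡ 936 (mod 3557)
2671·936 = 2500056 ≡ 3042 (mod 3557)
3042 ≡ 3042 (mod 3557); signature holds.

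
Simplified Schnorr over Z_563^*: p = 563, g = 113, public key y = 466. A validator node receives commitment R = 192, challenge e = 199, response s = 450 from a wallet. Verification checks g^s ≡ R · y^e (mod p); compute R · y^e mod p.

409

466^2 = 217156 ≡ 401
466^4 ≡ 401^2 = 160801 ≡ 346
466^8 ≡ 346^2 = 119716 ≡ 360
466^16 ≡ 360^2 = 129600 ≡ 110
466^32 ≡ 110^2 = 12100 ≡ 277
466^64 ≡ 277^2 = 76729 ≡ 161
466^128 ≡ 161^2 = 25921 ≡ 23
199 = 128 + 64 + 4 + 2 + 1, so 466^199 ≡ 23·161·346·401·466 ≡ 181 (mod 563)
R · y^e ≡ 192·181 = 34752 ≡ 409 (mod 563)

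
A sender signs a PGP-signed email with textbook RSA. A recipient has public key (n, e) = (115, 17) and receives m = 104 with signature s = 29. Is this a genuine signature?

genuine

Squares mod 115: s^1≡29, s^2≡36, s^4≡31, s^8≡41, s^16≡71
17 = 16 + 1, so s^17 ≡ 71·29 ≡ 104 (mod 115)
Since 104 equals the digest 104, verification succeeds.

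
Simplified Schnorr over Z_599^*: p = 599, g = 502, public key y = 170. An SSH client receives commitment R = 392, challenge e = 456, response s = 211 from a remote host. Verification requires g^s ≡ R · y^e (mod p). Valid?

no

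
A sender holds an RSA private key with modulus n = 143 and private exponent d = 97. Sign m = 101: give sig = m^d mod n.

m^97 mod 143 = 62

62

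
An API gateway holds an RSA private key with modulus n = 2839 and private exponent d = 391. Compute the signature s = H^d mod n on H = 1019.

1716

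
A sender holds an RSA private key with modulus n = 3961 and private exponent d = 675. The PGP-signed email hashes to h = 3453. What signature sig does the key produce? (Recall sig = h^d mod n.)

2235

h^2 ≡ 3453^2 = 11923209 ≡ 599
h^4 ≡ 599^2 = 358801 ≡ 2311
h^8 ≡ 2311^2 = 5340721 ≡ 1293
h^16 ≡ 1293^2 = 1671849 ≡ 307
h^32 ≡ 307^2 = 94249 ≡ 3146
h^64 ≡ 3146^2 = 9897316 ≡ 2738
h^128 ≡ 2738^2 = 7496644 ≡ 2432
h^256 ≡ 2432^2 = 5914624 ≡ 851
h^512 ≡ 851^2 = 724201 ≡ 3299
675 = 512 + 128 + 32 + 2 + 1, so h^675 ≡ 3299·2432·3146·599·3453 ≡ 2235 (mod 3961)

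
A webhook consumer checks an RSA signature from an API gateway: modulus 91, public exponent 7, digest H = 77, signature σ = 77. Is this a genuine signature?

genuine

σ^2 ≡ 77^2 = 5929 ≡ 14
σ^4 ≡ 14^2 = 196 ≡ 14
7 = 4 + 2 + 1, so σ^7 ≡ 14·14·77 ≡ 77 (mod 91)
σ^7 mod 91 = 77 matches H.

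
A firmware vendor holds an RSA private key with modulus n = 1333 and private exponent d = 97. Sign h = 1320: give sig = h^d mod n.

1187

h^2 ≡ 1320^2 = 1742400 ≡ 169
h^4 ≡ 169^2 = 28561 ≡ 568
h^8 ≡ 568^2 = 322624 ≡ 38
h^16 ≡ 38^2 = 1444 ≡ 111
h^32 ≡ 111^2 = 12321 ≡ 324
h^64 ≡ 324^2 = 104976 ≡ 1002
97 = 64 + 32 + 1, so h^97 ≡ 1002·324·1320 ≡ 1187 (mod 1333)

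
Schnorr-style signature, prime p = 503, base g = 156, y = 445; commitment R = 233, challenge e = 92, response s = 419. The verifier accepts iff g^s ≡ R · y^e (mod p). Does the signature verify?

does not verify

g^s mod p:
Squares mod 503: 156^1≡156, 156^2≡192, 156^4≡145, 156^8≡402, 156^16≡141, 156^32≡264, 156^64≡282, 156^128≡50, 156^256≡488
419 = 256 + 128 + 32 + 2 + 1, so 156^419 ≡ 488·50·264·192·156 ≡ 253 (mod 503)
R · y^e mod p:
Squares mod 503: 445^1≡445, 445^2≡346, 445^4≡2, 445^8≡4, 445^16≡16, 445^32≡256, 445^64≡146
92 = 64 + 16 + 8 + 4, so 445^92 ≡ 146·16·4·2 ≡ 77 (mod 503)
233·77 = 17941 ≡ 336 (mod 503)
253 ≠ 336; the check fails.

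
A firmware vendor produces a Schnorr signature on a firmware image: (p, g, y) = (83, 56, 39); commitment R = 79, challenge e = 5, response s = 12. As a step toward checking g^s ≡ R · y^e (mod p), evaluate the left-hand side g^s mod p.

56^2 = 3136 ≡ 65
56^4 ≡ 65^2 = 4225 ≡ 75
56^8 ≡ 75^2 = 5625 ≡ 64
12 = 8 + 4, so 56^12 ≡ 64·75 ≡ 69 (mod 83)

69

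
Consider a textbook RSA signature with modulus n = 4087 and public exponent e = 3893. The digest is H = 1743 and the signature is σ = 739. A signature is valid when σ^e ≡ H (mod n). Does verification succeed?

fails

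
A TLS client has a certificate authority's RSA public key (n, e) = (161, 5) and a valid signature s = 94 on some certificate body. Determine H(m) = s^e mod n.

124

s^2 ≡ 94^2 = 8836 ≡ 142
s^4 ≡ 142^2 = 20164 ≡ 39
5 = 4 + 1, so s^5 ≡ 39·94 ≡ 124 (mod 161)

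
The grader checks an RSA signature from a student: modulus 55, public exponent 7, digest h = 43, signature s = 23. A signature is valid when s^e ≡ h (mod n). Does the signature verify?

does not verify

s^2 ≡ 23^2 = 529 ≡ 34
s^4 ≡ 34^2 = 1156 ≡ 1
7 = 4 + 2 + 1, so s^7 ≡ 1·34·23 ≡ 12 (mod 55)
12 ≠ 43, so verification fails.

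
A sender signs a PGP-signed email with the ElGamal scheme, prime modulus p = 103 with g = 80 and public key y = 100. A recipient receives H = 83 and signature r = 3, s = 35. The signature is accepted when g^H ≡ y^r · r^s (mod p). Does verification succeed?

passes

Left side g^H mod p:
Squares mod 103: 80^1≡80, 80^2≡14, 80^4≡93, 80^8≡100, 80^16≡9, 80^32≡81, 80^64≡72
83 = 64 + 16 + 2 + 1, so 80^83 ≡ 72·9·14·80 ≡ 22 (mod 103)
Right side y^r · r^s mod p:
Squares mod 103: 100^1≡100, 100^2≡9
3 = 2 + 1, so 100^3 ≡ 9·100 ≡ 76 (mod 103)
Squares mod 103: 3^1≡3, 3^2≡9, 3^4≡81, 3^8≡72, 3^16≡34, 3^32≡23
35 = 32 + 2 + 1, so 3^35 ≡ 23·9·3 ≡ 3 (mod 103)
76·3 = 228 ≡ 22 (mod 103)
22 ≡ 22 (mod 103), so the signature is genuine.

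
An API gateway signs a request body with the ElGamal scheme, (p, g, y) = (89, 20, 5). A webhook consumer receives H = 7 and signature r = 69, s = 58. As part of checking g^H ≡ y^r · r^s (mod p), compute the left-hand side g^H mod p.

20^2 = 400 ≡ 44
20^4 ≡ 44^2 = 1936 ≡ 67
7 = 4 + 2 + 1, so 20^7 ≡ 67·44·20 ≡ 42 (mod 89)

42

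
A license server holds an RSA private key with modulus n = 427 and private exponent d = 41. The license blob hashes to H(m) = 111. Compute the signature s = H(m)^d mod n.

111

(H(m))^2 ≡ 111^2 = 12321 ≡ 365
(H(m))^4 ≡ 365^2 = 133225 ≡ 1
(H(m))^8 ≡ 1^2 = 1
(H(m))^16 ≡ 1^2 = 1
(H(m))^32 ≡ 1^2 = 1
41 = 32 + 8 + 1, so (H(m))^41 ≡ 1·1·111 ≡ 111 (mod 427)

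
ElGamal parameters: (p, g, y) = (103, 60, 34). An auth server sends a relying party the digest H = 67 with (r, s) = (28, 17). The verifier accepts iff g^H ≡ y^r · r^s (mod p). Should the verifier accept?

reject

Left side g^H mod p:
Squares mod 103: 60^1≡60, 60^2≡98, 60^4≡25, 60^8≡7, 60^16≡49, 60^32≡32, 60^64≡97
67 = 64 + 2 + 1, so 60^67 ≡ 97·98·60 ≡ 49 (mod 103)
Right side y^r · r^s mod p:
Squares mod 103: 34^1≡34, 34^2≡23, 34^4≡14, 34^8≡93, 34^16≡100
28 = 16 + 8 + 4, so 34^28 ≡ 100·93·14 ≡ 8 (mod 103)
Squares mod 103: 28^1≡28, 28^2≡63, 28^4≡55, 28^8≡38, 28^16≡2
17 = 16 + 1, so 28^17 ≡ 2·28 ≡ 56 (mod 103)
8·56 = 448 ≡ 36 (mod 103)
49 ≠ 36, so verification fails.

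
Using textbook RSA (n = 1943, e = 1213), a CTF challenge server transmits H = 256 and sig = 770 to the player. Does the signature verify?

verifies

sig^2 ≡ 770^2 = 592900 ≡ 285
sig^4 ≡ 285^2 = 81225 ≡ 1562
sig^8 ≡ 1562^2 = 2439844 ≡ 1379
sig^16 ≡ 1379^2 = 1901641 ≡ 1387
sig^32 ≡ 1387^2 = 1923769 ≡ 199
sig^64 ≡ 199^2 = 39601 ≡ 741
sig^128 ≡ 741^2 = 549081 ≡ 1155
sig^256 ≡ 1155^2 = 1334025 ≡ 1127
sig^512 ≡ 1127^2 = 1270129 ≡ 1350
sig^1024 ≡ 1350^2 = 1822500 ≡ 1909
1213 = 1024 + 128 + 32 + 16 + 8 + 4 + 1, so sig^1213 ≡ 1909·1155·199·1387·1379·1562·770 ≡ 256 (mod 1943)
Since 256 equals the digest 256, verification succeeds.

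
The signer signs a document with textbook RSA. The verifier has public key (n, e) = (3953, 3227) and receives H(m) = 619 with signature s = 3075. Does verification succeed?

s^2 ≡ 3075^2 = 9455625 ≡ 49
s^4 ≡ 49^2 = 2401
s^8 ≡ 2401^2 = 5764801 ≡ 1327
s^16 ≡ 1327^2 = 1760929 ≡ 1844
s^32 ≡ 1844^2 = 3400336 ≡ 756
s^64 ≡ 756^2 = 571536 ≡ 2304
s^128 ≡ 2304^2 = 5308416 ≡ 3490
s^256 ≡ 3490^2 = 12180100 ≡ 907
s^512 ≡ 907^2 = 822649 ≡ 425
s^1024 ≡ 425^2 = 180625 ≡ 2740
s^2048 ≡ 2740^2 = 7507600 ≡ 853
3227 = 2048 + 1024 + 128 + 16 + 8 + 2 + 1, so s^3227 ≡ 853·2740·3490·1844·1327·49·3075 ≡ 619 (mod 3953)
619 = H(m), so the signature checks out.

passes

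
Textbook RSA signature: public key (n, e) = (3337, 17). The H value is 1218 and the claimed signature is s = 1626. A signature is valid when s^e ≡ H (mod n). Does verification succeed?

Squares mod 3337: s^1≡1626, s^2≡972, s^4≡413, s^8≡382, s^16≡2433
17 = 16 + 1, so s^17 ≡ 2433·1626 ≡ 1713 (mod 3337)
The recovered value 1713 does not match the digest 1218.

fails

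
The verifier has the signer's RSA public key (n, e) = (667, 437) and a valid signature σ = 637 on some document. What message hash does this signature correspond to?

σ^437 mod 667 = 173

173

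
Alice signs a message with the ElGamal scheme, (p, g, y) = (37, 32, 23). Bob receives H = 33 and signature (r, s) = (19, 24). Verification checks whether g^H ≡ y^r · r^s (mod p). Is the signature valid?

invalid

Left side g^H mod p:
32^33 mod 37 = 29
Right side y^r · r^s mod p:
23^19 mod 37 = 14
19^24 mod 37 = 26
14·26 = 364 ≡ 31 (mod 37)
29 ≠ 31, so verification fails.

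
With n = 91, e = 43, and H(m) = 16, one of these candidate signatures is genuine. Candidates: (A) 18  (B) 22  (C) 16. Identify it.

C

Candidate A: Squares mod 91: 18^1≡18, 18^2≡51, 18^4≡53, 18^8≡79, 18^16≡53, 18^32≡79; 43 = 32 + 8 + 2 + 1, so 18^43 ≡ 79·79·51·18 ≡ 60 (mod 91)
Candidate B: Squares mod 91: 22^1≡22, 22^2≡29, 22^4≡22, 22^8≡29, 22^16≡22, 22^32≡29; 43 = 32 + 8 + 2 + 1, so 22^43 ≡ 29·29·29·22 ≡ 22 (mod 91)
Candidate C: Squares mod 91: 16^1≡16, 16^2≡74, 16^4≡16, 16^8≡74, 16^16≡16, 16^32≡74; 43 = 32 + 8 + 2 + 1, so 16^43 ≡ 74·74·74·16 ≡ 16 (mod 91)
  → matches H(m) = 16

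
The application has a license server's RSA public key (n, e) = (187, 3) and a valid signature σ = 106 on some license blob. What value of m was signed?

13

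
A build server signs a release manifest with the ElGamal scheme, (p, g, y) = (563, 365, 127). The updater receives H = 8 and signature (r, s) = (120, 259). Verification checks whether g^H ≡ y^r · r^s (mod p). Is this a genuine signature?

forged

Left side g^H mod p:
365^2 = 133225 ≡ 357
365^4 ≡ 357^2 = 127449 ≡ 211
365^8 ≡ 211^2 = 44521 ≡ 44
Right side y^r · r^s mod p:
127^2 = 16129 ≡ 365
127^4 ≡ 365^2 = 133225 ≡ 357
127^8 ≡ 357^2 = 127449 ≡ 211
127^16 ≡ 211^2 = 44521 ≡ 44
127^32 ≡ 44^2 = 1936 ≡ 247
127^64 ≡ 247^2 = 61009 ≡ 205
120 = 64 + 32 + 16 + 8, so 127^120 ≡ 205·247·44·211 ≡ 474 (mod 563)
120^2 = 14400 ≡ 325
120^4 ≡ 325^2 = 105625 ≡ 344
120^8 ≡ 344^2 = 118336 ≡ 106
120^16 ≡ 106^2 = 11236 ≡ 539
120^32 ≡ 539^2 = 290521 ≡ 13
120^64 ≡ 13^2 = 169
120^128 ≡ 169^2 = 28561 ≡ 411
120^256 ≡ 411^2 = 168921 ≡ 21
259 = 256 + 2 + 1, so 120^259 ≡ 21·325·120 ≡ 398 (mod 563)
474·398 = 188652 ≡ 47 (mod 563)
44 ≠ 47, so verification fails.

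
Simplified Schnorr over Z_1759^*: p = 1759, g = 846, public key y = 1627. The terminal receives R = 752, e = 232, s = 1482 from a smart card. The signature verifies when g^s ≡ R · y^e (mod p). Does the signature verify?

g^s mod p:
Squares mod 1759: 846^1≡846, 846^2≡1562, 846^4≡111, 846^8≡8, 846^16≡64, 846^32≡578, 846^64≡1633, 846^128≡45, 846^256≡266, 846^512≡396, 846^1024≡265
1482 = 1024 + 256 + 128 + 64 + 8 + 2, so 846^1482 ≡ 265·266·45·1633·8·1562 ≡ 1374 (mod 1759)
R · y^e mod p:
Squares mod 1759: 1627^1≡1627, 1627^2≡1593, 1627^4≡1171, 1627^8≡980, 1627^16≡1745, 1627^32≡196, 1627^64≡1477, 1627^128≡369
232 = 128 + 64 + 32 + 8, so 1627^232 ≡ 369·1477·196·980 ≡ 72 (mod 1759)
752·72 = 54144 ≡ 1374 (mod 1759)
1374 ≡ 1374 (mod 1759); signature holds.

verifies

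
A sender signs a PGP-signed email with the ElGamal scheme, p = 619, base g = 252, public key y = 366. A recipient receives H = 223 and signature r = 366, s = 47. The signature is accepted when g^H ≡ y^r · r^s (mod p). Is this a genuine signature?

genuine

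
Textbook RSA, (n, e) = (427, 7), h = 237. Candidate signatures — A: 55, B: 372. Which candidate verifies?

A

Candidate A: 55^2 = 3025 ≡ 36; 55^4 ≡ 36^2 = 1296 ≡ 15; 7 = 4 + 2 + 1, so 55^7 ≡ 15·36·55 ≡ 237 (mod 427)
  → matches h = 237
Candidate B: 372^2 = 138384 ≡ 36; 372^4 ≡ 36^2 = 1296 ≡ 15; 7 = 4 + 2 + 1, so 372^7 ≡ 15·36·372 ≡ 190 (mod 427)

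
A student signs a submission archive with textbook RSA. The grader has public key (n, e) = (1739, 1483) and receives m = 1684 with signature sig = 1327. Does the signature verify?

sig^1483 mod 1739 = 1684
1684 = m, so the signature checks out.

verifies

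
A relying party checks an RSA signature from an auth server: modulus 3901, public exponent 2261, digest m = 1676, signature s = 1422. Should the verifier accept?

reject

s^2 ≡ 1422^2 = 2022084 ≡ 1366
s^4 ≡ 1366^2 = 1865956 ≡ 1278
s^8 ≡ 1278^2 = 1633284 ≡ 2666
s^16 ≡ 2666^2 = 7107556 ≡ 3835
s^32 ≡ 3835^2 = 14707225 ≡ 455
s^64 ≡ 455^2 = 207025 ≡ 272
s^128 ≡ 272^2 = 73984 ≡ 3766
s^256 ≡ 3766^2 = 14182756 ≡ 2621
s^512 ≡ 2621^2 = 6869641 ≡ 3881
s^1024 ≡ 3881^2 = 15062161 ≡ 400
s^2048 ≡ 400^2 = 160000 ≡ 59
2261 = 2048 + 128 + 64 + 16 + 4 + 1, so s^2261 ≡ 59·3766·272·3835·1278·1422 ≡ 3661 (mod 3901)
s^2261 mod 3901 = 3661, but m = 1676.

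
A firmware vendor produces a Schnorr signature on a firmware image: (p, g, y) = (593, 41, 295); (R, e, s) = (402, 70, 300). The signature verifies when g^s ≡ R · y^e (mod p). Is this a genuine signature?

g^s mod p:
41^300 mod 593 = 477
R · y^e mod p:
295^70 mod 593 = 457
402·457 = 183714 ≡ 477 (mod 593)
477 ≡ 477 (mod 593); signature holds.

genuine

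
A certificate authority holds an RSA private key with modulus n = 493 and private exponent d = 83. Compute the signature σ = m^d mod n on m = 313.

Squares mod 493: m^1≡313, m^2≡355, m^4≡310, m^8≡458, m^16≡239, m^32≡426, m^64≡52
83 = 64 + 16 + 2 + 1, so m^83 ≡ 52·239·355·313 ≡ 343 (mod 493)

343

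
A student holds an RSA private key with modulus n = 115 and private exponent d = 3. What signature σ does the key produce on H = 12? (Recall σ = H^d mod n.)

3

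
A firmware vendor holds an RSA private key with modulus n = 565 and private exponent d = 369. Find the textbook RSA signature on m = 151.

m^2 ≡ 151^2 = 22801 ≡ 201
m^4 ≡ 201^2 = 40401 ≡ 286
m^8 ≡ 286^2 = 81796 ≡ 436
m^16 ≡ 436^2 = 190096 ≡ 256
m^32 ≡ 256^2 = 65536 ≡ 561
m^64 ≡ 561^2 = 314721 ≡ 16
m^128 ≡ 16^2 = 256
m^256 ≡ 256^2 = 65536 ≡ 561
369 = 256 + 64 + 32 + 16 + 1, so m^369 ≡ 561·16·561·256·151 ≡ 526 (mod 565)

526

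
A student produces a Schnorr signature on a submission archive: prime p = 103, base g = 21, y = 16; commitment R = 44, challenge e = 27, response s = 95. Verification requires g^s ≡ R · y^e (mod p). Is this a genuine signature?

g^s mod p:
Squares mod 103: 21^1≡21, 21^2≡29, 21^4≡17, 21^8≡83, 21^16≡91, 21^32≡41, 21^64≡33
95 = 64 + 16 + 8 + 4 + 2 + 1, so 21^95 ≡ 33·91·83·17·29·21 ≡ 35 (mod 103)
R · y^e mod p:
Squares mod 103: 16^1≡16, 16^2≡50, 16^4≡28, 16^8≡63, 16^16≡55
27 = 16 + 8 + 2 + 1, so 16^27 ≡ 55·63·50·16 ≡ 64 (mod 103)
44·64 = 2816 ≡ 35 (mod 103)
35 ≡ 35 (mod 103); signature holds.

genuine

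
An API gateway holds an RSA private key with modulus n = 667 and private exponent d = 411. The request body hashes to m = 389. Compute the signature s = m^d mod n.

m^2 ≡ 389^2 = 151321 ≡ 579
m^4 ≡ 579^2 = 335241 ≡ 407
m^8 ≡ 407^2 = 165649 ≡ 233
m^16 ≡ 233^2 = 54289 ≡ 262
m^32 ≡ 262^2 = 68644 ≡ 610
m^64 ≡ 610^2 = 372100 ≡ 581
m^128 ≡ 581^2 = 337561 ≡ 59
m^256 ≡ 59^2 = 3481 ≡ 146
411 = 256 + 128 + 16 + 8 + 2 + 1, so m^411 ≡ 146·59·262·233·579·389 ≡ 191 (mod 667)

191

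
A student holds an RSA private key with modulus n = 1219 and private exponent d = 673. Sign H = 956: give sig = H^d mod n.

Squares mod 1219: H^1≡956, H^2≡905, H^4≡1076, H^8≡945, H^16≡717, H^32≡890, H^64≡969, H^128≡331, H^256≡1070, H^512≡259
673 = 512 + 128 + 32 + 1, so H^673 ≡ 259·331·890·956 ≡ 974 (mod 1219)

974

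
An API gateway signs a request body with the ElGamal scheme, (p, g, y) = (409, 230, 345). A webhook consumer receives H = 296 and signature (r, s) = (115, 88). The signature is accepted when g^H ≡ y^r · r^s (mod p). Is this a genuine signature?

Left side g^H mod p:
230^296 mod 409 = 184
Right side y^r · r^s mod p:
345^115 mod 409 = 125
115^88 mod 409 = 197
125·197 = 24625 ≡ 85 (mod 409)
184 ≠ 85, so verification fails.

forged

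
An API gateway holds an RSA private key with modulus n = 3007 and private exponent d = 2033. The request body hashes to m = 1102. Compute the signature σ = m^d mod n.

1904

m^2 ≡ 1102^2 = 1214404 ≡ 2583
m^4 ≡ 2583^2 = 6671889 ≡ 2363
m^8 ≡ 2363^2 = 5583769 ≡ 2777
m^16 ≡ 2777^2 = 7711729 ≡ 1781
m^32 ≡ 1781^2 = 3171961 ≡ 2583
m^64 ≡ 2583^2 = 6671889 ≡ 2363
m^128 ≡ 2363^2 = 5583769 ≡ 2777
m^256 ≡ 2777^2 = 7711729 ≡ 1781
m^512 ≡ 1781^2 = 3171961 ≡ 2583
m^1024 ≡ 2583^2 = 6671889 ≡ 2363
2033 = 1024 + 512 + 256 + 128 + 64 + 32 + 16 + 1, so m^2033 ≡ 2363·2583·1781·2777·2363·2583·1781·1102 ≡ 1904 (mod 3007)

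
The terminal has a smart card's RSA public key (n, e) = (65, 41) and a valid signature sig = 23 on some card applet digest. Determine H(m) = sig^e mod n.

43

Squares mod 65: sig^1≡23, sig^2≡9, sig^4≡16, sig^8≡61, sig^16≡16, sig^32≡61
41 = 32 + 8 + 1, so sig^41 ≡ 61·61·23 ≡ 43 (mod 65)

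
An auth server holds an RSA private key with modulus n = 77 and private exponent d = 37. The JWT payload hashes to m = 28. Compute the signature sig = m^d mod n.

m^2 ≡ 28^2 = 784 ≡ 14
m^4 ≡ 14^2 = 196 ≡ 42
m^8 ≡ 42^2 = 1764 ≡ 70
m^16 ≡ 70^2 = 4900 ≡ 49
m^32 ≡ 49^2 = 2401 ≡ 14
37 = 32 + 4 + 1, so m^37 ≡ 14·42·28 ≡ 63 (mod 77)

63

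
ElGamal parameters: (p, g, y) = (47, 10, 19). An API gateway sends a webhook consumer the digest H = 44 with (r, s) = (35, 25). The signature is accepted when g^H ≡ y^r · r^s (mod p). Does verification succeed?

Left side g^H mod p:
10^2 = 100 ≡ 6
10^4 ≡ 6^2 = 36
10^8 ≡ 36^2 = 1296 ≡ 27
10^16 ≡ 27^2 = 729 ≡ 24
10^32 ≡ 24^2 = 576 ≡ 12
44 = 32 + 8 + 4, so 10^44 ≡ 12·27·36 ≡ 8 (mod 47)
Right side y^r · r^s mod p:
19^2 = 361 ≡ 32
19^4 ≡ 32^2 = 1024 ≡ 37
19^8 ≡ 37^2 = 1369 ≡ 6
19^16 ≡ 6^2 = 36
19^32 ≡ 36^2 = 1296 ≡ 27
35 = 32 + 2 + 1, so 19^35 ≡ 27·32·19 ≡ 13 (mod 47)
35^2 = 1225 ≡ 3
35^4 ≡ 3^2 = 9
35^8 ≡ 9^2 = 81 ≡ 34
35^16 ≡ 34^2 = 1156 ≡ 28
25 = 16 + 8 + 1, so 35^25 ≡ 28·34·35 ≡ 44 (mod 47)
13·44 = 572 ≡ 8 (mod 47)
8 ≡ 8 (mod 47), so the signature is genuine.

passes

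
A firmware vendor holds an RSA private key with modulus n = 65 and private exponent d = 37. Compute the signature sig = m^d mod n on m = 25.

Squares mod 65: m^1≡25, m^2≡40, m^4≡40, m^8≡40, m^16≡40, m^32≡40
37 = 32 + 4 + 1, so m^37 ≡ 40·40·25 ≡ 25 (mod 65)

25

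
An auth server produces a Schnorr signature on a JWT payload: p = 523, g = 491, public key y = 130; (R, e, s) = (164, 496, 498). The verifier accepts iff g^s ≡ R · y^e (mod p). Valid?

no

g^s mod p:
491^2 = 241081 ≡ 501
491^4 ≡ 501^2 = 251001 ≡ 484
491^8 ≡ 484^2 = 234256 ≡ 475
491^16 ≡ 475^2 = 225625 ≡ 212
491^32 ≡ 212^2 = 44944 ≡ 489
491^64 ≡ 489^2 = 239121 ≡ 110
491^128 ≡ 110^2 = 12100 ≡ 71
491^256 ≡ 71^2 = 5041 ≡ 334
498 = 256 + 128 + 64 + 32 + 16 + 2, so 491^498 ≡ 334·71·110·489·212·501 ≡ 186 (mod 523)
R · y^e mod p:
130^2 = 16900 ≡ 164
130^4 ≡ 164^2 = 26896 ≡ 223
130^8 ≡ 223^2 = 49729 ≡ 44
130^16 ≡ 44^2 = 1936 ≡ 367
130^32 ≡ 367^2 = 134689 ≡ 278
130^64 ≡ 278^2 = 77284 ≡ 403
130^128 ≡ 403^2 = 162409 ≡ 279
130^256 ≡ 279^2 = 77841 ≡ 437
496 = 256 + 128 + 64 + 32 + 16, so 130^496 ≡ 437·279·403·278·367 ≡ 489 (mod 523)
164·489 = 80196 ≡ 177 (mod 523)
186 ≠ 177; the check fails.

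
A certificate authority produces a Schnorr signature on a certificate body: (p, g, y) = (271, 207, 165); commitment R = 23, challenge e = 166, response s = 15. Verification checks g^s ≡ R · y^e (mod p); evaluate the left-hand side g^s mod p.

Squares mod 271: 207^1≡207, 207^2≡31, 207^4≡148, 207^8≡224
15 = 8 + 4 + 2 + 1, so 207^15 ≡ 224·148·31·207 ≡ 29 (mod 271)

29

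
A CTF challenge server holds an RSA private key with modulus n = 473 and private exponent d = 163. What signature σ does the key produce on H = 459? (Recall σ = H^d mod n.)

Squares mod 473: H^1≡459, H^2≡196, H^4≡103, H^8≡203, H^16≡58, H^32≡53, H^64≡444, H^128≡368
163 = 128 + 32 + 2 + 1, so H^163 ≡ 368·53·196·459 ≡ 28 (mod 473)

28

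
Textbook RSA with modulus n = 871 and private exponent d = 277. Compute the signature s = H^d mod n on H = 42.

380

H^2 ≡ 42^2 = 1764 ≡ 22
H^4 ≡ 22^2 = 484
H^8 ≡ 484^2 = 234256 ≡ 828
H^16 ≡ 828^2 = 685584 ≡ 107
H^32 ≡ 107^2 = 11449 ≡ 126
H^64 ≡ 126^2 = 15876 ≡ 198
H^128 ≡ 198^2 = 39204 ≡ 9
H^256 ≡ 9^2 = 81
277 = 256 + 16 + 4 + 1, so H^277 ≡ 81·107·484·42 ≡ 380 (mod 871)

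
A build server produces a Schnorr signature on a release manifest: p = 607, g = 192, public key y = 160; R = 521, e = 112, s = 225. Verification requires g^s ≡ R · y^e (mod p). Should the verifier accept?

accept

g^s mod p:
Squares mod 607: 192^1≡192, 192^2≡444, 192^4≡468, 192^8≡504, 192^16≡290, 192^32≡334, 192^64≡475, 192^128≡428
225 = 128 + 64 + 32 + 1, so 192^225 ≡ 428·475·334·192 ≡ 525 (mod 607)
R · y^e mod p:
Squares mod 607: 160^1≡160, 160^2≡106, 160^4≡310, 160^8≡194, 160^16≡2, 160^32≡4, 160^64≡16
112 = 64 + 32 + 16, so 160^112 ≡ 16·4·2 ≡ 128 (mod 607)
521·128 = 66688 ≡ 525 (mod 607)
525 ≡ 525 (mod 607); signature holds.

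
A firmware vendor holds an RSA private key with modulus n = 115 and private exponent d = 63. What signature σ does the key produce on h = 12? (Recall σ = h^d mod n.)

8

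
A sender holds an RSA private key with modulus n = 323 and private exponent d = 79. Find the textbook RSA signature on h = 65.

h^2 ≡ 65^2 = 4225 ≡ 26
h^4 ≡ 26^2 = 676 ≡ 30
h^8 ≡ 30^2 = 900 ≡ 254
h^16 ≡ 254^2 = 64516 ≡ 239
h^32 ≡ 239^2 = 57121 ≡ 273
h^64 ≡ 273^2 = 74529 ≡ 239
79 = 64 + 8 + 4 + 2 + 1, so h^79 ≡ 239·254·30·26·65 ≡ 198 (mod 323)

198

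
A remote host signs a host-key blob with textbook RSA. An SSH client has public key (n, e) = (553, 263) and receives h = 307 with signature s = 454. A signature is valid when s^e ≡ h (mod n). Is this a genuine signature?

genuine

s^2 ≡ 454^2 = 206116 ≡ 400
s^4 ≡ 400^2 = 160000 ≡ 183
s^8 ≡ 183^2 = 33489 ≡ 309
s^16 ≡ 309^2 = 95481 ≡ 365
s^32 ≡ 365^2 = 133225 ≡ 505
s^64 ≡ 505^2 = 255025 ≡ 92
s^128 ≡ 92^2 = 8464 ≡ 169
s^256 ≡ 169^2 = 28561 ≡ 358
263 = 256 + 4 + 2 + 1, so s^263 ≡ 358·183·400·454 ≡ 307 (mod 553)
s^263 mod 553 = 307 matches h.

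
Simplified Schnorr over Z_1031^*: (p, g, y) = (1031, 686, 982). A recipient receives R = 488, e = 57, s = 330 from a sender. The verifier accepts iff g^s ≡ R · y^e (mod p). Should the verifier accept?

accept

g^s mod p:
686^2 = 470596 ≡ 460
686^4 ≡ 460^2 = 211600 ≡ 245
686^8 ≡ 245^2 = 60025 ≡ 227
686^16 ≡ 227^2 = 51529 ≡ 1010
686^32 ≡ 1010^2 = 1020100 ≡ 441
686^64 ≡ 441^2 = 194481 ≡ 653
686^128 ≡ 653^2 = 426409 ≡ 606
686^256 ≡ 606^2 = 367236 ≡ 200
330 = 256 + 64 + 8 + 2, so 686^330 ≡ 200·653·227·460 ≡ 552 (mod 1031)
R · y^e mod p:
982^2 = 964324 ≡ 339
982^4 ≡ 339^2 = 114921 ≡ 480
982^8 ≡ 480^2 = 230400 ≡ 487
982^16 ≡ 487^2 = 237169 ≡ 39
982^32 ≡ 39^2 = 1521 ≡ 490
57 = 32 + 16 + 8 + 1, so 982^57 ≡ 490·39·487·982 ≡ 711 (mod 1031)
488·711 = 346968 ≡ 552 (mod 1031)
552 ≡ 552 (mod 1031); signature holds.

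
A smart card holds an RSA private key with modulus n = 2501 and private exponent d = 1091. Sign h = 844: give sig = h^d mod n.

h^2 ≡ 844^2 = 712336 ≡ 2052
h^4 ≡ 2052^2 = 4210704 ≡ 1521
h^8 ≡ 1521^2 = 2313441 ≡ 16
h^16 ≡ 16^2 = 256
h^32 ≡ 256^2 = 65536 ≡ 510
h^64 ≡ 510^2 = 260100 ≡ 2497
h^128 ≡ 2497^2 = 6235009 ≡ 16
h^256 ≡ 16^2 = 256
h^512 ≡ 256^2 = 65536 ≡ 510
h^1024 ≡ 510^2 = 260100 ≡ 2497
1091 = 1024 + 64 + 2 + 1, so h^1091 ≡ 2497·2497·2052·844 ≡ 1629 (mod 2501)

1629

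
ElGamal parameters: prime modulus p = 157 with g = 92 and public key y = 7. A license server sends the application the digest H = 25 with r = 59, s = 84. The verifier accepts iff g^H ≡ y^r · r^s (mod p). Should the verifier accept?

accept

Left side g^H mod p:
92^2 = 8464 ≡ 143
92^4 ≡ 143^2 = 20449 ≡ 39
92^8 ≡ 39^2 = 1521 ≡ 108
92^16 ≡ 108^2 = 11664 ≡ 46
25 = 16 + 8 + 1, so 92^25 ≡ 46·108·92 ≡ 29 (mod 157)
Right side y^r · r^s mod p:
7^2 = 49
7^4 ≡ 49^2 = 2401 ≡ 46
7^8 ≡ 46^2 = 2116 ≡ 75
7^16 ≡ 75^2 = 5625 ≡ 130
7^32 ≡ 130^2 = 16900 ≡ 101
59 = 32 + 16 + 8 + 2 + 1, so 7^59 ≡ 101·130·75·49·7 ≡ 78 (mod 157)
59^2 = 3481 ≡ 27
59^4 ≡ 27^2 = 729 ≡ 101
59^8 ≡ 101^2 = 10201 ≡ 153
59^16 ≡ 153^2 = 23409 ≡ 16
59^32 ≡ 16^2 = 256 ≡ 99
59^64 ≡ 99^2 = 9801 ≡ 67
84 = 64 + 16 + 4, so 59^84 ≡ 67·16·101 ≡ 99 (mod 157)
78·99 = 7722 ≡ 29 (mod 157)
29 ≡ 29 (mod 157), so the signature is genuine.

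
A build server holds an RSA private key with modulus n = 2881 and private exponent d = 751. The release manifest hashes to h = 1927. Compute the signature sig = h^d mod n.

h^2 ≡ 1927^2 = 3713329 ≡ 2601
h^4 ≡ 2601^2 = 6765201 ≡ 613
h^8 ≡ 613^2 = 375769 ≡ 1239
h^16 ≡ 1239^2 = 1535121 ≡ 2429
h^32 ≡ 2429^2 = 5900041 ≡ 2634
h^64 ≡ 2634^2 = 6937956 ≡ 508
h^128 ≡ 508^2 = 258064 ≡ 1655
h^256 ≡ 1655^2 = 2739025 ≡ 2075
h^512 ≡ 2075^2 = 4305625 ≡ 1411
751 = 512 + 128 + 64 + 32 + 8 + 4 + 2 + 1, so h^751 ≡ 1411·1655·508·2634·1239·613·2601·1927 ≡ 2816 (mod 2881)

2816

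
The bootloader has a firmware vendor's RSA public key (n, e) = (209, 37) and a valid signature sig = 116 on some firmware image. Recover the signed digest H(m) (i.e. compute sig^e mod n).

Squares mod 209: sig^1≡116, sig^2≡80, sig^4≡130, sig^8≡180, sig^16≡5, sig^32≡25
37 = 32 + 4 + 1, so sig^37 ≡ 25·130·116 ≡ 173 (mod 209)

173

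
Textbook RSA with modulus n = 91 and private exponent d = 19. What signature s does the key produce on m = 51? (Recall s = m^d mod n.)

51

m^19 mod 91 = 51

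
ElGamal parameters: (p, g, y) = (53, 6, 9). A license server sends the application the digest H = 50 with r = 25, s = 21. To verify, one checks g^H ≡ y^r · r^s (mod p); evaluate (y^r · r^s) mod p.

28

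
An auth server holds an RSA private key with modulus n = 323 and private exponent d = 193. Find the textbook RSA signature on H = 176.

74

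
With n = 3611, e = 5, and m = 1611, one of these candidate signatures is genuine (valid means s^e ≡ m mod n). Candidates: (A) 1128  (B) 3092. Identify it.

Candidate A: 1128^2 = 1272384 ≡ 1312; 1128^4 ≡ 1312^2 = 1721344 ≡ 2508; 5 = 4 + 1, so 1128^5 ≡ 2508·1128 ≡ 1611 (mod 3611)
  → matches m = 1611
Candidate B: 3092^2 = 9560464 ≡ 2147; 3092^4 ≡ 2147^2 = 4609609 ≡ 1973; 5 = 4 + 1, so 3092^5 ≡ 1973·3092 ≡ 1537 (mod 3611)

A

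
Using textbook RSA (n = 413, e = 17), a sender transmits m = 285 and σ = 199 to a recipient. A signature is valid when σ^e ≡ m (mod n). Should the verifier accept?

accept

σ^2 ≡ 199^2 = 39601 ≡ 366
σ^4 ≡ 366^2 = 133956 ≡ 144
σ^8 ≡ 144^2 = 20736 ≡ 86
σ^16 ≡ 86^2 = 7396 ≡ 375
17 = 16 + 1, so σ^17 ≡ 375·199 ≡ 285 (mod 413)
σ^17 mod 413 = 285 matches m.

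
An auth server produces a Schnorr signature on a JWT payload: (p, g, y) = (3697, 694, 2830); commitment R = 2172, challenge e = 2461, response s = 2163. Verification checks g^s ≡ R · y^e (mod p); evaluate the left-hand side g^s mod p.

263

Squares mod 3697: 694^1≡694, 694^2≡1026, 694^4≡2728, 694^8≡3620, 694^16≡2232, 694^32≡1965, 694^64≡1557, 694^128≡2714, 694^256≡1372, 694^512≡611, 694^1024≡3621, 694^2048≡2079
2163 = 2048 + 64 + 32 + 16 + 2 + 1, so 694^2163 ≡ 2079·1557·1965·2232·1026·694 ≡ 263 (mod 3697)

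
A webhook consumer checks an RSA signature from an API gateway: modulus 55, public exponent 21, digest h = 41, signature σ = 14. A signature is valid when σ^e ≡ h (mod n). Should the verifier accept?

reject

σ^2 ≡ 14^2 = 196 ≡ 31
σ^4 ≡ 31^2 = 961 ≡ 26
σ^8 ≡ 26^2 = 676 ≡ 16
σ^16 ≡ 16^2 = 256 ≡ 36
21 = 16 + 4 + 1, so σ^21 ≡ 36·26·14 ≡ 14 (mod 55)
σ^21 mod 55 = 14, but h = 41.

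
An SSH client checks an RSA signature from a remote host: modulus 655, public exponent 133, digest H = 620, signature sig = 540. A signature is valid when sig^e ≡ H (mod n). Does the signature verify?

does not verify

Squares mod 655: sig^1≡540, sig^2≡125, sig^4≡560, sig^8≡510, sig^16≡65, sig^32≡295, sig^64≡565, sig^128≡240
133 = 128 + 4 + 1, so sig^133 ≡ 240·560·540 ≡ 35 (mod 655)
The recovered value 35 does not match the digest 620.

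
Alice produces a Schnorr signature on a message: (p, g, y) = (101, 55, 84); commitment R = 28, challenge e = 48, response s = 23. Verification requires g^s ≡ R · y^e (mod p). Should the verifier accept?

accept

g^s mod p:
55^2 = 3025 ≡ 96
55^4 ≡ 96^2 = 9216 ≡ 25
55^8 ≡ 25^2 = 625 ≡ 19
55^16 ≡ 19^2 = 361 ≡ 58
23 = 16 + 4 + 2 + 1, so 55^23 ≡ 58·25·96·55 ≡ 99 (mod 101)
R · y^e mod p:
84^2 = 7056 ≡ 87
84^4 ≡ 87^2 = 7569 ≡ 95
84^8 ≡ 95^2 = 9025 ≡ 36
84^16 ≡ 36^2 = 1296 ≡ 84
84^32 ≡ 84^2 = 7056 ≡ 87
48 = 32 + 16, so 84^48 ≡ 87·84 ≡ 36 (mod 101)
28·36 = 1008 ≡ 99 (mod 101)
99 ≡ 99 (mod 101); signature holds.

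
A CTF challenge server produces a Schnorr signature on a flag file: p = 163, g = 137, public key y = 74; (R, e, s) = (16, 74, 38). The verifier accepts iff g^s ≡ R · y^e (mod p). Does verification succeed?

g^s mod p:
Squares mod 163: 137^1≡137, 137^2≡24, 137^4≡87, 137^8≡71, 137^16≡151, 137^32≡144
38 = 32 + 4 + 2, so 137^38 ≡ 144·87·24 ≡ 100 (mod 163)
R · y^e mod p:
Squares mod 163: 74^1≡74, 74^2≡97, 74^4≡118, 74^8≡69, 74^16≡34, 74^32≡15, 74^64≡62
74 = 64 + 8 + 2, so 74^74 ≡ 62·69·97 ≡ 131 (mod 163)
16·131 = 2096 ≡ 140 (mod 163)
100 ≠ 140; the check fails.

fails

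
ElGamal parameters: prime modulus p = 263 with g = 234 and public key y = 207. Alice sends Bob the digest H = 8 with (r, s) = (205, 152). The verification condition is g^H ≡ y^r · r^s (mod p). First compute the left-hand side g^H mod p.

234^2 = 54756 ≡ 52
234^4 ≡ 52^2 = 2704 ≡ 74
234^8 ≡ 74^2 = 5476 ≡ 216

216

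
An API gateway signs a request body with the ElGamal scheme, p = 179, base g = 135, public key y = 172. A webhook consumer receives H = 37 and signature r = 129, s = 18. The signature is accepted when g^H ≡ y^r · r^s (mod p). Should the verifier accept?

Left side g^H mod p:
135^2 = 18225 ≡ 146
135^4 ≡ 146^2 = 21316 ≡ 15
135^8 ≡ 15^2 = 225 ≡ 46
135^16 ≡ 46^2 = 2116 ≡ 147
135^32 ≡ 147^2 = 21609 ≡ 129
37 = 32 + 4 + 1, so 135^37 ≡ 129·15·135 ≡ 64 (mod 179)
Right side y^r · r^s mod p:
172^2 = 29584 ≡ 49
172^4 ≡ 49^2 = 2401 ≡ 74
172^8 ≡ 74^2 = 5476 ≡ 106
172^16 ≡ 106^2 = 11236 ≡ 138
172^32 ≡ 138^2 = 19044 ≡ 70
172^64 ≡ 70^2 = 4900 ≡ 67
172^128 ≡ 67^2 = 4489 ≡ 14
129 = 128 + 1, so 172^129 ≡ 14·172 ≡ 81 (mod 179)
129^2 = 16641 ≡ 173
129^4 ≡ 173^2 = 29929 ≡ 36
129^8 ≡ 36^2 = 1296 ≡ 43
129^16 ≡ 43^2 = 1849 ≡ 59
18 = 16 + 2, so 129^18 ≡ 59·173 ≡ 4 (mod 179)
81·4 = 324 ≡ 145 (mod 179)
64 ≠ 145, so verification fails.

reject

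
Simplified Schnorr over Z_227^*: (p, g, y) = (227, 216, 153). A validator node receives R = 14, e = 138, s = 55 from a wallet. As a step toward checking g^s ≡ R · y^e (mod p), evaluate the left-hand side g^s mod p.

146

Squares mod 227: 216^1≡216, 216^2≡121, 216^4≡113, 216^8≡57, 216^16≡71, 216^32≡47
55 = 32 + 16 + 4 + 2 + 1, so 216^55 ≡ 47·71·113·121·216 ≡ 146 (mod 227)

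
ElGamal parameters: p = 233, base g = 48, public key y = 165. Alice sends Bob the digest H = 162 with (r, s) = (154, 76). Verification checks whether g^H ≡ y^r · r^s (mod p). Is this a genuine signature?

genuine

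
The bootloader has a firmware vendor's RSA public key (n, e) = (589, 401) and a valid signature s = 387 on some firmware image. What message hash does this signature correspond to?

s^2 ≡ 387^2 = 149769 ≡ 163
s^4 ≡ 163^2 = 26569 ≡ 64
s^8 ≡ 64^2 = 4096 ≡ 562
s^16 ≡ 562^2 = 315844 ≡ 140
s^32 ≡ 140^2 = 19600 ≡ 163
s^64 ≡ 163^2 = 26569 ≡ 64
s^128 ≡ 64^2 = 4096 ≡ 562
s^256 ≡ 562^2 = 315844 ≡ 140
401 = 256 + 128 + 16 + 1, so s^401 ≡ 140·562·140·387 ≡ 201 (mod 589)

201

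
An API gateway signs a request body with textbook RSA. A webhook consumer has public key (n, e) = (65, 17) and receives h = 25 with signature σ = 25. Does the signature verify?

verifies

Squares mod 65: σ^1≡25, σ^2≡40, σ^4≡40, σ^8≡40, σ^16≡40
17 = 16 + 1, so σ^17 ≡ 40·25 ≡ 25 (mod 65)
σ^17 mod 65 = 25 matches h.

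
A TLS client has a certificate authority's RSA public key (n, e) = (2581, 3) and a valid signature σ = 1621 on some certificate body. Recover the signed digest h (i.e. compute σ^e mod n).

2409

σ^3 mod 2581 = 2409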